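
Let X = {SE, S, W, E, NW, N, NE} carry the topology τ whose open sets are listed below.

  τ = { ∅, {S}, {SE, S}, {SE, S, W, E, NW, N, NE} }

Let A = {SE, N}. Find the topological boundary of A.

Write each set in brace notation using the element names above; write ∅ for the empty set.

{SE, W, E, NW, N, NE}

interior: largest open inside A is ∅ (from ∅)
cl via duality: int({S, W, E, NW, NE}) = {S}, so X∖{S} = {SE, W, E, NW, N, NE}
cl∖int = {SE, W, E, NW, N, NE}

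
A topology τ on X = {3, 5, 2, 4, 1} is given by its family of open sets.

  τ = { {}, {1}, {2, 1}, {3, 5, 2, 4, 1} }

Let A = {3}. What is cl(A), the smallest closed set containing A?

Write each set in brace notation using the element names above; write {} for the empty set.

closure: X∖int(X∖A) = X∖{2, 1} = {3, 5, 4}

{3, 5, 4}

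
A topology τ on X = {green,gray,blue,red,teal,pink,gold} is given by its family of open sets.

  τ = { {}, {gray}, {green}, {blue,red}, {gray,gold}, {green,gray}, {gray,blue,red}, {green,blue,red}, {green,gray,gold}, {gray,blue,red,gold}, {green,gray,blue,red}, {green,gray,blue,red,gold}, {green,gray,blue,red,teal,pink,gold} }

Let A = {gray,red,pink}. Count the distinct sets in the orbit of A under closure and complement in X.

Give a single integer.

closure: X∖int(X∖A) = X∖{green} = {gray,blue,red,teal,pink,gold}
Let k=closure and c=complement:
  1. A     = {gray,red,pink}
  2. kA    = {gray,blue,red,teal,pink,gold}
  3. cA    = {green,blue,teal,gold}
  4. ckA   = {green}
  5. kcA   = {green,blue,red,teal,pink,gold}
  6. kckA  = {green,teal,pink}
  7. ckcA  = {gray}
  8. ckckA = {gray,blue,red,gold}
  9. kckcA = {gray,teal,pink,gold}
  10. ckckcA = {green,blue,red}
  11. kckckcA = {green,blue,red,teal,pink}
  12. ckckckcA = {gray,gold}
— saturated at 12

12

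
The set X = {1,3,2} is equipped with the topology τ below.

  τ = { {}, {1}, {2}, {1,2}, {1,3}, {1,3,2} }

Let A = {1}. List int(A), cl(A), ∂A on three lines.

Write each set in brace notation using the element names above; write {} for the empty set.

interior: largest open inside A is {1} (from {}, {1})
cl via duality: int({3,2}) = {2}, so X∖{2} = {1,3}
cl∖int = {3}

int(A) = {1}
cl(A)  = {1,3}
∂A     = {3}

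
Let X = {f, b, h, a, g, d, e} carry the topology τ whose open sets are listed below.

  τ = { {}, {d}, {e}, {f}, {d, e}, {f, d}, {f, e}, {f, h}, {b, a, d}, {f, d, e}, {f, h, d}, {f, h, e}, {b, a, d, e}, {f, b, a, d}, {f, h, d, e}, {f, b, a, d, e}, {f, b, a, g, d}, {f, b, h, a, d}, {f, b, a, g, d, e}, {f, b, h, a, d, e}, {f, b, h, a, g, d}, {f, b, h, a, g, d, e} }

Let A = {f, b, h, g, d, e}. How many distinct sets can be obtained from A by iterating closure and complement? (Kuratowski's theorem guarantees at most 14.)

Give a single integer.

cl via duality: int({a}) = {}, so X∖{} = {f, b, h, a, g, d, e}
Write k for closure, c for complement:
  1. A     = {f, b, h, g, d, e}
  2. kA    = {f, b, h, a, g, d, e}
  3. cA    = {a}
  4. ckA   = {}
  5. kcA   = {b, a, g}
  6. ckcA  = {f, h, d, e}
applying k or c yields no new set

6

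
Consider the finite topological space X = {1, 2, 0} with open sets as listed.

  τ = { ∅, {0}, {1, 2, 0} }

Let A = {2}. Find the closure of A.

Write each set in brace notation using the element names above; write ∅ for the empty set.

cl via duality: int({1, 0}) = {0}, so X∖{0} = {1, 2}

{1, 2}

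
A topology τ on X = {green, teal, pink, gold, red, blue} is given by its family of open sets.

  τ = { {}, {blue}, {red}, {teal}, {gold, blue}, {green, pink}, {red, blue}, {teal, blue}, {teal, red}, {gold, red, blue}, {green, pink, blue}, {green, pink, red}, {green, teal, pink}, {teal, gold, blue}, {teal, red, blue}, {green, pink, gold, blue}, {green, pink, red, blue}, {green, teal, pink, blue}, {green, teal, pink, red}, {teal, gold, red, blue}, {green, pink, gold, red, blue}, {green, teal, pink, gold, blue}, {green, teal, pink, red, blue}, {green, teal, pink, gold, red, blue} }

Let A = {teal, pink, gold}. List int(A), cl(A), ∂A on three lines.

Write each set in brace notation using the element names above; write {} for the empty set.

int(A) = {teal}
cl(A)  = {green, teal, pink, gold}
∂A     = {green, pink, gold}

U open, U⊆A: {}, {teal}. int(A) = ⋃ = {teal}
X∖A={green, red, blue}, int(X∖A)={red, blue}, hence cl(A)={green, teal, pink, gold}
∂A: remove int from cl → {green, pink, gold}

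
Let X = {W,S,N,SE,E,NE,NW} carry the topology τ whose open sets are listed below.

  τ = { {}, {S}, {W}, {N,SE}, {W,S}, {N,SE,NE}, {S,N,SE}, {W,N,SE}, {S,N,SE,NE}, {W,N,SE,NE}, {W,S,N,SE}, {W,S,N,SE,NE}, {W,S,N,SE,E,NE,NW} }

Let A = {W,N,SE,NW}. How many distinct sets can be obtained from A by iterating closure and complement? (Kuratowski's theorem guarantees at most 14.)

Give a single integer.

closure: X∖int(X∖A) = X∖{S} = {W,N,SE,E,NE,NW}
Let k=closure and c=complement:
  1. A     = {W,N,SE,NW}
  2. kA    = {W,N,SE,E,NE,NW}
  3. cA    = {S,E,NE}
  4. ckA   = {S}
  5. kcA   = {S,E,NE,NW}
  6. kckA  = {S,E,NW}
  7. ckcA  = {W,N,SE}
  8. ckckA = {W,N,SE,NE}
— saturated at 8

8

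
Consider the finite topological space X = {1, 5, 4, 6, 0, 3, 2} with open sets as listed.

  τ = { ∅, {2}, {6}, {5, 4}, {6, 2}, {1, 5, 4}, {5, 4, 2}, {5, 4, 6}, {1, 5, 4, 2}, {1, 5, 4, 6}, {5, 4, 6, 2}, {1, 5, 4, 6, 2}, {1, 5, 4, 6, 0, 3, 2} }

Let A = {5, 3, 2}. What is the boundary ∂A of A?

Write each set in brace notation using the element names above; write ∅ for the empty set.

{1, 5, 4, 0, 3}

open subsets of A: ∅, {2}; so int(A) = {2}
closure: X∖int(X∖A) = X∖{6} = {1, 5, 4, 0, 3, 2}
∂A = {1, 5, 4, 0, 3, 2} minus {2} = {1, 5, 4, 0, 3}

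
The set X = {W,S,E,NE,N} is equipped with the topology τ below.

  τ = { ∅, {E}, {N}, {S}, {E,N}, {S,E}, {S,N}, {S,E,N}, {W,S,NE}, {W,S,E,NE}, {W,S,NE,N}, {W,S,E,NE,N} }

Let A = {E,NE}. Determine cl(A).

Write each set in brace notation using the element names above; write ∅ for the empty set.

{W,E,NE}

closure: X∖int(X∖A) = X∖{S,N} = {W,E,NE}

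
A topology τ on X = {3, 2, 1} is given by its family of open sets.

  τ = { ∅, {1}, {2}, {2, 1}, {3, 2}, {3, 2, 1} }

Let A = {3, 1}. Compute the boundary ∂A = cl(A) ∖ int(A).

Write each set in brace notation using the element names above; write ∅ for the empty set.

interior: largest open inside A is {1} (from ∅, {1})
cl via duality: int({2}) = {2}, so X∖{2} = {3, 1}
cl∖int = {3}

{3}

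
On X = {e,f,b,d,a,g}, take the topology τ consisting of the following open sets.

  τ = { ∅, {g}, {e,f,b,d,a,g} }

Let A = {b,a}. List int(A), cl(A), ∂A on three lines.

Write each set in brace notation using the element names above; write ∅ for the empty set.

int(A) = ∅
cl(A)  = {e,f,b,d,a}
∂A     = {e,f,b,d,a}

open subsets of A: ∅; so int(A) = ∅
closure: X∖int(X∖A) = X∖{g} = {e,f,b,d,a}
∂A = {e,f,b,d,a} minus ∅ = {e,f,b,d,a}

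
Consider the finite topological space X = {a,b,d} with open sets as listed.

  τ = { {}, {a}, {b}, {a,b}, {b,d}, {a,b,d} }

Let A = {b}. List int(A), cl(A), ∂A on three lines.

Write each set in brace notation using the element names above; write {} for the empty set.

int(A) = {b}
cl(A)  = {b,d}
∂A     = {d}

opens ⊆ A: {}, {b}; union → int = {b}
complement {a,d}; its interior {a}; cl(A) = X∖{a} = {b,d}
boundary = {b,d} ∖ {b} = {d}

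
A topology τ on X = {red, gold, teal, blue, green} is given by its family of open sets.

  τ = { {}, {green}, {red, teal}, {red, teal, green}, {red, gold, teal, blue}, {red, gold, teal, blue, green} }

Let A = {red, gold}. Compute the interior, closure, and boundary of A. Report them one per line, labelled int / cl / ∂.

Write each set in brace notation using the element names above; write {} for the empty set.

int(A) = {}
cl(A)  = {red, gold, teal, blue}
∂A     = {red, gold, teal, blue}

interior: largest open inside A is {} (from {})
cl via duality: int({teal, blue, green}) = {green}, so X∖{green} = {red, gold, teal, blue}
cl∖int = {red, gold, teal, blue}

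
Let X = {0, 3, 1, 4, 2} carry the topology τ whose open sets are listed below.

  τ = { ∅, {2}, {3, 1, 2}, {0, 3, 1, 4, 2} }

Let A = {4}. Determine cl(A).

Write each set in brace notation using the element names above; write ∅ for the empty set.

X∖A={0, 3, 1, 2}, int(X∖A)={3, 1, 2}, hence cl(A)={0, 4}

{0, 4}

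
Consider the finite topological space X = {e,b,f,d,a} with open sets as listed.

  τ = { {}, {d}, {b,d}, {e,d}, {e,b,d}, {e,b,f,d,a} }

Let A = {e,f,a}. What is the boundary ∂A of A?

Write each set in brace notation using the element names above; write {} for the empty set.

U open, U⊆A: {}. int(A) = ⋃ = {}
X∖A={b,d}, int(X∖A)={b,d}, hence cl(A)={e,f,a}
∂A: remove int from cl → {e,f,a}

{e,f,a}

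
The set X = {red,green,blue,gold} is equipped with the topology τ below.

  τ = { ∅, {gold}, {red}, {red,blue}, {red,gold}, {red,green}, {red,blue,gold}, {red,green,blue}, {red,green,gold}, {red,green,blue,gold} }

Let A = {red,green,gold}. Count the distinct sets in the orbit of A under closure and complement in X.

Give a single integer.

cl via duality: int({blue}) = ∅, so X∖∅ = {red,green,blue,gold}
Write k for closure, c for complement:
  1. A     = {red,green,gold}
  2. kA    = {red,green,blue,gold}
  3. cA    = {blue}
  4. ckA   = ∅
applying k or c yields no new set

4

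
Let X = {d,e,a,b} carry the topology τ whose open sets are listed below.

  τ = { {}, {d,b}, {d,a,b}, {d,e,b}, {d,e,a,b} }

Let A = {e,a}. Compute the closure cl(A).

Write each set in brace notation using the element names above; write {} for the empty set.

complement {d,b}; its interior {d,b}; cl(A) = X∖{d,b} = {e,a}

{e,a}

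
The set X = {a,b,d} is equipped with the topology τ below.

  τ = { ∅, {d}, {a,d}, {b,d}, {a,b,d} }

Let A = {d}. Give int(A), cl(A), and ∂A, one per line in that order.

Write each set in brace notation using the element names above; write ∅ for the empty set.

U open, U⊆A: ∅, {d}. int(A) = ⋃ = {d}
X∖A={a,b}, int(X∖A)=∅, hence cl(A)={a,b,d}
∂A: remove int from cl → {a,b}

int(A) = {d}
cl(A)  = {a,b,d}
∂A     = {a,b}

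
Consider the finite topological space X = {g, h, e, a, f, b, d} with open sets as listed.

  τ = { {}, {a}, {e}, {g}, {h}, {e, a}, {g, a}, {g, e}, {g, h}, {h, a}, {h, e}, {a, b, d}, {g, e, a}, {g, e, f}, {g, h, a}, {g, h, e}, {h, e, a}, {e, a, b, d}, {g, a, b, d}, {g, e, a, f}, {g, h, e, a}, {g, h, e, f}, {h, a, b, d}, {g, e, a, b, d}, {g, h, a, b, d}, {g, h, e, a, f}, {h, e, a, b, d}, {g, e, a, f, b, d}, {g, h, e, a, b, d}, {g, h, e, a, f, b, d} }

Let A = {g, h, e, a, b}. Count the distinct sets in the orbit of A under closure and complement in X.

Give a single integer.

cl via duality: int({f, d}) = {}, so X∖{} = {g, h, e, a, f, b, d}
Write k for closure, c for complement:
  1. A     = {g, h, e, a, b}
  2. kA    = {g, h, e, a, f, b, d}
  3. cA    = {f, d}
  4. ckA   = {}
  5. kcA   = {f, b, d}
  6. ckcA  = {g, h, e, a}
applying k or c yields no new set

6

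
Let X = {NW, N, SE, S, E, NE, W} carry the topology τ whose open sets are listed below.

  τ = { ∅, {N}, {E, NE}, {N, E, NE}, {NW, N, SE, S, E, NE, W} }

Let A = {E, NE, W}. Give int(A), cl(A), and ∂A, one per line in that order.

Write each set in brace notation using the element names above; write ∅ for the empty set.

opens ⊆ A: ∅, {E, NE}; union → int = {E, NE}
complement {NW, N, SE, S}; its interior {N}; cl(A) = X∖{N} = {NW, SE, S, E, NE, W}
boundary = {NW, SE, S, E, NE, W} ∖ {E, NE} = {NW, SE, S, W}

int(A) = {E, NE}
cl(A)  = {NW, SE, S, E, NE, W}
∂A     = {NW, SE, S, W}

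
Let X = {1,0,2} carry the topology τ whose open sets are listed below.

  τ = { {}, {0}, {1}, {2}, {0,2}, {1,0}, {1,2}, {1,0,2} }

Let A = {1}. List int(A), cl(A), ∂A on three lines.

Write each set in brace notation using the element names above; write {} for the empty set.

U open, U⊆A: {}, {1}. int(A) = ⋃ = {1}
X∖A={0,2}, int(X∖A)={0,2}, hence cl(A)={1}
∂A: remove int from cl → {}

int(A) = {1}
cl(A)  = {1}
∂A     = {}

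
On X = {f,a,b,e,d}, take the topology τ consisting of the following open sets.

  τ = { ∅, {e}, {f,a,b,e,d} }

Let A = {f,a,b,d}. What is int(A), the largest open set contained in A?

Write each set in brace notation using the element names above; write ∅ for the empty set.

interior: largest open inside A is ∅ (from ∅)

∅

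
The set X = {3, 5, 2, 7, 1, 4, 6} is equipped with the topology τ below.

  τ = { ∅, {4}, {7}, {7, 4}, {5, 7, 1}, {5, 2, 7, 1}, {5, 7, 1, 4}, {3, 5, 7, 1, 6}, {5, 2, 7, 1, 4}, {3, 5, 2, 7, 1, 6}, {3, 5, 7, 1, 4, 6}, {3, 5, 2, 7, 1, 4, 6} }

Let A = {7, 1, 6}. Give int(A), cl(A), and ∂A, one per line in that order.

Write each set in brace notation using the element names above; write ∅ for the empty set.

opens ⊆ A: ∅, {7}; union → int = {7}
complement {3, 5, 2, 4}; its interior {4}; cl(A) = X∖{4} = {3, 5, 2, 7, 1, 6}
boundary = {3, 5, 2, 7, 1, 6} ∖ {7} = {3, 5, 2, 1, 6}

int(A) = {7}
cl(A)  = {3, 5, 2, 7, 1, 6}
∂A     = {3, 5, 2, 1, 6}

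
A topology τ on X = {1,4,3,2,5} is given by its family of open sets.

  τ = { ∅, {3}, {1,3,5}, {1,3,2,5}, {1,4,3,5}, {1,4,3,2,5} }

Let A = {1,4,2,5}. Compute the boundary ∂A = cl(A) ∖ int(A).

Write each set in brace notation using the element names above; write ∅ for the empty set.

{1,4,2,5}

opens ⊆ A: ∅; union → int = ∅
complement {3}; its interior {3}; cl(A) = X∖{3} = {1,4,2,5}
boundary = {1,4,2,5} ∖ ∅ = {1,4,2,5}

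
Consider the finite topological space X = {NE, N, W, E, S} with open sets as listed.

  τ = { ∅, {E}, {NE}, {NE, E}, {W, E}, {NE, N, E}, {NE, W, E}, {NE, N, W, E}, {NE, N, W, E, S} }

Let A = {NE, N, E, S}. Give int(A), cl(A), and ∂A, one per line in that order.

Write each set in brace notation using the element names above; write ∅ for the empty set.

int(A) = {NE, N, E}
cl(A)  = {NE, N, W, E, S}
∂A     = {W, S}

U open, U⊆A: ∅, {E}, {NE}, {NE, E}, {NE, N, E}. int(A) = ⋃ = {NE, N, E}
X∖A={W}, int(X∖A)=∅, hence cl(A)={NE, N, W, E, S}
∂A: remove int from cl → {W, S}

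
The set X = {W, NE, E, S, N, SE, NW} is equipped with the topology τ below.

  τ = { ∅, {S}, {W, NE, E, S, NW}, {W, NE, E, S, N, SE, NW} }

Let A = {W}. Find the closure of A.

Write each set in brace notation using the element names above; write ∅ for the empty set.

cl via duality: int({NE, E, S, N, SE, NW}) = {S}, so X∖{S} = {W, NE, E, N, SE, NW}

{W, NE, E, N, SE, NW}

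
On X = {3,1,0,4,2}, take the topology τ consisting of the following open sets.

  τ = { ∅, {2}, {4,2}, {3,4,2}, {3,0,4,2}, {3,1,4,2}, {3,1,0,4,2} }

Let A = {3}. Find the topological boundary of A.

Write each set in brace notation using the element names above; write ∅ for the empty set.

U open, U⊆A: ∅. int(A) = ⋃ = ∅
X∖A={1,0,4,2}, int(X∖A)={4,2}, hence cl(A)={3,1,0}
∂A: remove int from cl → {3,1,0}

{3,1,0}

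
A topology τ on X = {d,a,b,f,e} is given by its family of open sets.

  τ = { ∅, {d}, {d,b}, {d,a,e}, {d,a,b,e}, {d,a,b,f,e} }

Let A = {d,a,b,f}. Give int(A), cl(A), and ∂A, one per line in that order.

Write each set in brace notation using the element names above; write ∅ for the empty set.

int(A) = {d,b}
cl(A)  = {d,a,b,f,e}
∂A     = {a,f,e}

interior: largest open inside A is {d,b} (from ∅, {d}, {d,b})
cl via duality: int({e}) = ∅, so X∖∅ = {d,a,b,f,e}
cl∖int = {a,f,e}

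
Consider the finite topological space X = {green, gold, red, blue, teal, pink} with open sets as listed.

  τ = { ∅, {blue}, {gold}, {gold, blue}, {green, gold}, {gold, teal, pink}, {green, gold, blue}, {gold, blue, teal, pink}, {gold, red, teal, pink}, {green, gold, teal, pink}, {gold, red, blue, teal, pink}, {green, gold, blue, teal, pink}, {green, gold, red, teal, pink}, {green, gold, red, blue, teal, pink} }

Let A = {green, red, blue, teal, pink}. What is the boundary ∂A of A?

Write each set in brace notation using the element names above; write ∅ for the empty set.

{green, red, teal, pink}

U open, U⊆A: ∅, {blue}. int(A) = ⋃ = {blue}
X∖A={gold}, int(X∖A)={gold}, hence cl(A)={green, red, blue, teal, pink}
∂A: remove int from cl → {green, red, teal, pink}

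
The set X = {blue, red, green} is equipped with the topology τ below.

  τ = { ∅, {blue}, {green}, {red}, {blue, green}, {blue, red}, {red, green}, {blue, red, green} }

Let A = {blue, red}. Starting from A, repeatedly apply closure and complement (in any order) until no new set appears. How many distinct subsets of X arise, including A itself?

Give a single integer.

complement {green}; its interior {green}; cl(A) = X∖{green} = {blue, red}
With k = closure, c = complement:
  1. A     = {blue, red}
  2. cA    = {green}
k, c of each give nothing new

2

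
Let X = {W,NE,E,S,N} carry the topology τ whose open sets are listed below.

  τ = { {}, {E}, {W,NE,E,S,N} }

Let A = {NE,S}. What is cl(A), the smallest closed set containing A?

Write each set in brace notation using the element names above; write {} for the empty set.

complement {W,E,N}; its interior {E}; cl(A) = X∖{E} = {W,NE,S,N}

{W,NE,S,N}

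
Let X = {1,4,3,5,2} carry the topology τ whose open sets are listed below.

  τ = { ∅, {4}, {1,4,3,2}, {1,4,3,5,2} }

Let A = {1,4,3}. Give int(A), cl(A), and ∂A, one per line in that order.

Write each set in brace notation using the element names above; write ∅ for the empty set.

interior: largest open inside A is {4} (from ∅, {4})
cl via duality: int({5,2}) = ∅, so X∖∅ = {1,4,3,5,2}
cl∖int = {1,3,5,2}

int(A) = {4}
cl(A)  = {1,4,3,5,2}
∂A     = {1,3,5,2}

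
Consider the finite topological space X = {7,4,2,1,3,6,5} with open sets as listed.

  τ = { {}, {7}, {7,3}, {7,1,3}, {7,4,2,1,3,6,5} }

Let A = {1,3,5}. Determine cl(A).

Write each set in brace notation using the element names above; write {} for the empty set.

complement {7,4,2,6}; its interior {7}; cl(A) = X∖{7} = {4,2,1,3,6,5}

{4,2,1,3,6,5}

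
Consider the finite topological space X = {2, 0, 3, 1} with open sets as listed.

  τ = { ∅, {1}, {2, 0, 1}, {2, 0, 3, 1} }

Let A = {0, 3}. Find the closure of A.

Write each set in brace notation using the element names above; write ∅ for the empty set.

{2, 0, 3}

X∖A={2, 1}, int(X∖A)={1}, hence cl(A)={2, 0, 3}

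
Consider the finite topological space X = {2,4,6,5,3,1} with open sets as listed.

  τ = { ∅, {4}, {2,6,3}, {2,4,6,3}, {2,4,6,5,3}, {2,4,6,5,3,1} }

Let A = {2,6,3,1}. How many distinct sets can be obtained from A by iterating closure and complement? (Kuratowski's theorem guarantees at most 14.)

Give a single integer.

cl via duality: int({4,5}) = {4}, so X∖{4} = {2,6,5,3,1}
Write k for closure, c for complement:
  1. A     = {2,6,3,1}
  2. kA    = {2,6,5,3,1}
  3. cA    = {4,5}
  4. ckA   = {4}
  5. kcA   = {4,5,1}
  6. ckcA  = {2,6,3}
applying k or c yields no new set

6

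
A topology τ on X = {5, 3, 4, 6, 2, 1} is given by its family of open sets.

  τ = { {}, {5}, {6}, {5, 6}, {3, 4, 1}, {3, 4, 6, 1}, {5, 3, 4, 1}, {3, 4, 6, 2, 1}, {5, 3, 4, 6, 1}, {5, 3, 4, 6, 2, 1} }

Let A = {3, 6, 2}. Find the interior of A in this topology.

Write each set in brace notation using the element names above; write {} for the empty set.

{6}

interior: largest open inside A is {6} (from {}, {6})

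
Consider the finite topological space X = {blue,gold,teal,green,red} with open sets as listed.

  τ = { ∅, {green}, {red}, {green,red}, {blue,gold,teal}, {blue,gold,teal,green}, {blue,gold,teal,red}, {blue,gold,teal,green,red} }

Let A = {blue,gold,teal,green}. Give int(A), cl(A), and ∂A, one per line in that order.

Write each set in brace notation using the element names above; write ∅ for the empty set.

int(A) = {blue,gold,teal,green}
cl(A)  = {blue,gold,teal,green}
∂A     = ∅

open subsets of A: ∅, {green}, {blue,gold,teal}, {blue,gold,teal,green}; so int(A) = {blue,gold,teal,green}
closure: X∖int(X∖A) = X∖{red} = {blue,gold,teal,green}
∂A = {blue,gold,teal,green} minus {blue,gold,teal,green} = ∅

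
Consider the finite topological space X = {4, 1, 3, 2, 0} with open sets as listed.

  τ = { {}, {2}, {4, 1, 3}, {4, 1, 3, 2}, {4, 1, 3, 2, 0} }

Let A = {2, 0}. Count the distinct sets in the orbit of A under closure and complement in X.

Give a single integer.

4

complement {4, 1, 3}; its interior {4, 1, 3}; cl(A) = X∖{4, 1, 3} = {2, 0}
With k = closure, c = complement:
  1. A     = {2, 0}
  2. cA    = {4, 1, 3}
  3. kcA   = {4, 1, 3, 0}
  4. ckcA  = {2}
k, c of each give nothing new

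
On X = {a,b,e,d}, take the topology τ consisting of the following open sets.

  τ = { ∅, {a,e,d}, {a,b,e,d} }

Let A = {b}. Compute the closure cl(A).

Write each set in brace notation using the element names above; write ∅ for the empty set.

cl via duality: int({a,e,d}) = {a,e,d}, so X∖{a,e,d} = {b}

{b}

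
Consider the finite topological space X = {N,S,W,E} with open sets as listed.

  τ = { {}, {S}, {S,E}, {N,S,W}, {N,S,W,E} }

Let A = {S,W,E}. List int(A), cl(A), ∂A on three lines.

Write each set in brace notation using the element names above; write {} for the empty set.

U open, U⊆A: {}, {S}, {S,E}. int(A) = ⋃ = {S,E}
X∖A={N}, int(X∖A)={}, hence cl(A)={N,S,W,E}
∂A: remove int from cl → {N,W}

int(A) = {S,E}
cl(A)  = {N,S,W,E}
∂A     = {N,W}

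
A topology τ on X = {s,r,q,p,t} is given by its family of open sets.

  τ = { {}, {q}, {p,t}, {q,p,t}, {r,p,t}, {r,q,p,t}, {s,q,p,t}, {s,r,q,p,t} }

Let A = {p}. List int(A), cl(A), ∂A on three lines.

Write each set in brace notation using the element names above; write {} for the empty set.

open subsets of A: {}; so int(A) = {}
closure: X∖int(X∖A) = X∖{q} = {s,r,p,t}
∂A = {s,r,p,t} minus {} = {s,r,p,t}

int(A) = {}
cl(A)  = {s,r,p,t}
∂A     = {s,r,p,t}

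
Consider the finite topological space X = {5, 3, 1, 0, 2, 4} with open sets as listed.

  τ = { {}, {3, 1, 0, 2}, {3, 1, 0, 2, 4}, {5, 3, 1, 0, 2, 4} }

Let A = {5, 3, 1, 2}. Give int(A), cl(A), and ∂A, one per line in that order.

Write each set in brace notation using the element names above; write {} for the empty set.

U open, U⊆A: {}. int(A) = ⋃ = {}
X∖A={0, 4}, int(X∖A)={}, hence cl(A)={5, 3, 1, 0, 2, 4}
∂A: remove int from cl → {5, 3, 1, 0, 2, 4}

int(A) = {}
cl(A)  = {5, 3, 1, 0, 2, 4}
∂A     = {5, 3, 1, 0, 2, 4}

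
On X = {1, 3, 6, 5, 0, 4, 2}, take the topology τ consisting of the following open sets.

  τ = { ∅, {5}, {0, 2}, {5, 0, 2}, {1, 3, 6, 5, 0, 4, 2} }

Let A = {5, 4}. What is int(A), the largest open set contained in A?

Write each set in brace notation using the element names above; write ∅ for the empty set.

{5}

U open, U⊆A: ∅, {5}. int(A) = ⋃ = {5}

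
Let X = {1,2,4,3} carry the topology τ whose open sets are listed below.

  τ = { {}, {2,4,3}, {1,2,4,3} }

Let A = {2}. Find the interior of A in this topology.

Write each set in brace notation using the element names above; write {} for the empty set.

{}

U open, U⊆A: {}. int(A) = ⋃ = {}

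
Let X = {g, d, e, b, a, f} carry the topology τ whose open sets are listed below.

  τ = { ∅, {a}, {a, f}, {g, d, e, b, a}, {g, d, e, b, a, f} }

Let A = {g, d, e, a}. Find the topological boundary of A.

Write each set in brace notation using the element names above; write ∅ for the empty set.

{g, d, e, b, f}

U open, U⊆A: ∅, {a}. int(A) = ⋃ = {a}
X∖A={b, f}, int(X∖A)=∅, hence cl(A)={g, d, e, b, a, f}
∂A: remove int from cl → {g, d, e, b, f}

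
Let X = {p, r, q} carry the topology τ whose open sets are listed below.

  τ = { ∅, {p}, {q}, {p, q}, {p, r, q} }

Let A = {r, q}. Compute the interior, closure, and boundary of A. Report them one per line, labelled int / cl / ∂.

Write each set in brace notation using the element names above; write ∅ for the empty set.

open subsets of A: ∅, {q}; so int(A) = {q}
closure: X∖int(X∖A) = X∖{p} = {r, q}
∂A = {r, q} minus {q} = {r}

int(A) = {q}
cl(A)  = {r, q}
∂A     = {r}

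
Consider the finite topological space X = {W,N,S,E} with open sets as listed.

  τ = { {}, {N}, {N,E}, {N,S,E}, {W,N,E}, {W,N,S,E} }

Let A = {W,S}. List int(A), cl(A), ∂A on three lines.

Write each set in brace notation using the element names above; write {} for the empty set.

int(A) = {}
cl(A)  = {W,S}
∂A     = {W,S}

U open, U⊆A: {}. int(A) = ⋃ = {}
X∖A={N,E}, int(X∖A)={N,E}, hence cl(A)={W,S}
∂A: remove int from cl → {W,S}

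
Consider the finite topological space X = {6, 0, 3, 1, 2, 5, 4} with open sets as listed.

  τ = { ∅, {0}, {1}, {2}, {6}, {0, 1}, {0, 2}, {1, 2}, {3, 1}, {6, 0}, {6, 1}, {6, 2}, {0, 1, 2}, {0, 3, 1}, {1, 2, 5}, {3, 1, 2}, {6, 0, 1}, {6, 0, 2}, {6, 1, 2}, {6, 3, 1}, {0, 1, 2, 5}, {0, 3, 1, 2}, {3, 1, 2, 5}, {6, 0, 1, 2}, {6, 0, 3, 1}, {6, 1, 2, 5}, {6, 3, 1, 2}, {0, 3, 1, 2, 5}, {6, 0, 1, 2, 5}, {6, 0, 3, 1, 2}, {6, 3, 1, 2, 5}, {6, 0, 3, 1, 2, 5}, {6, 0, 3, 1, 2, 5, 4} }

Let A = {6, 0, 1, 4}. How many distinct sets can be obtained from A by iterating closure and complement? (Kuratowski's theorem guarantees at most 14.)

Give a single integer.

8

X∖A={3, 2, 5}, int(X∖A)={2}, hence cl(A)={6, 0, 3, 1, 5, 4}
Orbit (k=closure, c=complement):
  1. A     = {6, 0, 1, 4}
  2. kA    = {6, 0, 3, 1, 5, 4}
  3. cA    = {3, 2, 5}
  4. ckA   = {2}
  5. kcA   = {3, 2, 5, 4}
  6. kckA  = {2, 5, 4}
  7. ckcA  = {6, 0, 1}
  8. ckckA = {6, 0, 3, 1}
(closed under both — stop)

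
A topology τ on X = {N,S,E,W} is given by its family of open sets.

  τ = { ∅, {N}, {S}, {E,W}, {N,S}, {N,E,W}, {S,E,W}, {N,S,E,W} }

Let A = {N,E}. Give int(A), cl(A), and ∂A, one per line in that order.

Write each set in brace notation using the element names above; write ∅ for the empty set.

int(A) = {N}
cl(A)  = {N,E,W}
∂A     = {E,W}

opens ⊆ A: ∅, {N}; union → int = {N}
complement {S,W}; its interior {S}; cl(A) = X∖{S} = {N,E,W}
boundary = {N,E,W} ∖ {N} = {E,W}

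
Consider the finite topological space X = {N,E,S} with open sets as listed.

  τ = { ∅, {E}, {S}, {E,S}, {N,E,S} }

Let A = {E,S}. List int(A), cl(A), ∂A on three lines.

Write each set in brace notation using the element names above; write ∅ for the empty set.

int(A) = {E,S}
cl(A)  = {N,E,S}
∂A     = {N}

open subsets of A: ∅, {E}, {S}, {E,S}; so int(A) = {E,S}
closure: X∖int(X∖A) = X∖∅ = {N,E,S}
∂A = {N,E,S} minus {E,S} = {N}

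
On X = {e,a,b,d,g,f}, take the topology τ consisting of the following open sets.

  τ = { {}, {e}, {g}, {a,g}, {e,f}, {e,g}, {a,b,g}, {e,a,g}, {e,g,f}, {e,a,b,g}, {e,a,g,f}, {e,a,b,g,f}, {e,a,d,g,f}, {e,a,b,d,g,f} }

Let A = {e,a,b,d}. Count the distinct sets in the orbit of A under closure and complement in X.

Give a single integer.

10

cl via duality: int({g,f}) = {g}, so X∖{g} = {e,a,b,d,f}
Write k for closure, c for complement:
  1. A     = {e,a,b,d}
  2. kA    = {e,a,b,d,f}
  3. cA    = {g,f}
  4. ckA   = {g}
  5. kcA   = {a,b,d,g,f}
  6. kckA  = {a,b,d,g}
  7. ckcA  = {e}
  8. ckckA = {e,f}
  9. kckcA = {e,d,f}
  10. ckckcA = {a,b,g}
applying k or c yields no new set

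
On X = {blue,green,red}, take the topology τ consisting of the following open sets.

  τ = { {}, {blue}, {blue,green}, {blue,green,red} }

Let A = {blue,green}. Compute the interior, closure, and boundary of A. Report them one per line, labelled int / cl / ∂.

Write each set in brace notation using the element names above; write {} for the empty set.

opens ⊆ A: {}, {blue}, {blue,green}; union → int = {blue,green}
complement {red}; its interior {}; cl(A) = X∖{} = {blue,green,red}
boundary = {blue,green,red} ∖ {blue,green} = {red}

int(A) = {blue,green}
cl(A)  = {blue,green,red}
∂A     = {red}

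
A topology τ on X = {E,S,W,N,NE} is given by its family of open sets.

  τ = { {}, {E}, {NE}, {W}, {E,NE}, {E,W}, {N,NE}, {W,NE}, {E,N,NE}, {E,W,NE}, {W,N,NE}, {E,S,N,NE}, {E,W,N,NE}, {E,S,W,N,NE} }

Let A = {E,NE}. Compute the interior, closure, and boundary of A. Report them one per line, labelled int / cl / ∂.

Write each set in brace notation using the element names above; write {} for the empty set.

int(A) = {E,NE}
cl(A)  = {E,S,N,NE}
∂A     = {S,N}

U open, U⊆A: {}, {E}, {NE}, {E,NE}. int(A) = ⋃ = {E,NE}
X∖A={S,W,N}, int(X∖A)={W}, hence cl(A)={E,S,N,NE}
∂A: remove int from cl → {S,N}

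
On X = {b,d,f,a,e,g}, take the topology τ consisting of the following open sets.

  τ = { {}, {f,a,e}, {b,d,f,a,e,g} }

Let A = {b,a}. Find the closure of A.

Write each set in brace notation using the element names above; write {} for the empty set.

{b,d,f,a,e,g}

cl via duality: int({d,f,e,g}) = {}, so X∖{} = {b,d,f,a,e,g}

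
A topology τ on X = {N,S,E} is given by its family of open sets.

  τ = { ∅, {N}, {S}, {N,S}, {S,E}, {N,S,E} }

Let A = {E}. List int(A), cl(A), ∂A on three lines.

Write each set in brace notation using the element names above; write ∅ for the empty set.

open subsets of A: ∅; so int(A) = ∅
closure: X∖int(X∖A) = X∖{N,S} = {E}
∂A = {E} minus ∅ = {E}

int(A) = ∅
cl(A)  = {E}
∂A     = {E}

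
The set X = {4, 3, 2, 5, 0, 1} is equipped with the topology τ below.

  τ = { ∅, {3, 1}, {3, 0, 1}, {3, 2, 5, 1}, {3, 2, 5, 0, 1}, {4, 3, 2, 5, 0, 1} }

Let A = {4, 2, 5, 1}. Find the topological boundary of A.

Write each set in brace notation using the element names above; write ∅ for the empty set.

opens ⊆ A: ∅; union → int = ∅
complement {3, 0}; its interior ∅; cl(A) = X∖∅ = {4, 3, 2, 5, 0, 1}
boundary = {4, 3, 2, 5, 0, 1} ∖ ∅ = {4, 3, 2, 5, 0, 1}

{4, 3, 2, 5, 0, 1}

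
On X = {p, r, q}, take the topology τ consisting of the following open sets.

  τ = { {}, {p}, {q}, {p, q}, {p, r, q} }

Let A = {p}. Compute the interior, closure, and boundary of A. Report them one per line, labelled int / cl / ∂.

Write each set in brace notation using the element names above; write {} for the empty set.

int(A) = {p}
cl(A)  = {p, r}
∂A     = {r}

U open, U⊆A: {}, {p}. int(A) = ⋃ = {p}
X∖A={r, q}, int(X∖A)={q}, hence cl(A)={p, r}
∂A: remove int from cl → {r}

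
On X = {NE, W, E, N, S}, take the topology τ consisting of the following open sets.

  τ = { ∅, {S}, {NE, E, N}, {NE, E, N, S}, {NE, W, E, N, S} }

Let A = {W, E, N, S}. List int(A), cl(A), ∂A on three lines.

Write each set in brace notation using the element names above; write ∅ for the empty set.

int(A) = {S}
cl(A)  = {NE, W, E, N, S}
∂A     = {NE, W, E, N}

opens ⊆ A: ∅, {S}; union → int = {S}
complement {NE}; its interior ∅; cl(A) = X∖∅ = {NE, W, E, N, S}
boundary = {NE, W, E, N, S} ∖ {S} = {NE, W, E, N}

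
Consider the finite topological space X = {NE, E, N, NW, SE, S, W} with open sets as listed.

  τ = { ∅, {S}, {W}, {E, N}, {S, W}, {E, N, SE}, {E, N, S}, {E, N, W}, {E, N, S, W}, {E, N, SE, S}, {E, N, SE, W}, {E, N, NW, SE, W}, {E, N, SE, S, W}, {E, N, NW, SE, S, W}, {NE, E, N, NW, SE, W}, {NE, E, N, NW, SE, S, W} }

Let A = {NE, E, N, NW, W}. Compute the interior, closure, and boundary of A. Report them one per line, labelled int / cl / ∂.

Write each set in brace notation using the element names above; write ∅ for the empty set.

int(A) = {E, N, W}
cl(A)  = {NE, E, N, NW, SE, W}
∂A     = {NE, NW, SE}

open subsets of A: ∅, {W}, {E, N}, {E, N, W}; so int(A) = {E, N, W}
closure: X∖int(X∖A) = X∖{S} = {NE, E, N, NW, SE, W}
∂A = {NE, E, N, NW, SE, W} minus {E, N, W} = {NE, NW, SE}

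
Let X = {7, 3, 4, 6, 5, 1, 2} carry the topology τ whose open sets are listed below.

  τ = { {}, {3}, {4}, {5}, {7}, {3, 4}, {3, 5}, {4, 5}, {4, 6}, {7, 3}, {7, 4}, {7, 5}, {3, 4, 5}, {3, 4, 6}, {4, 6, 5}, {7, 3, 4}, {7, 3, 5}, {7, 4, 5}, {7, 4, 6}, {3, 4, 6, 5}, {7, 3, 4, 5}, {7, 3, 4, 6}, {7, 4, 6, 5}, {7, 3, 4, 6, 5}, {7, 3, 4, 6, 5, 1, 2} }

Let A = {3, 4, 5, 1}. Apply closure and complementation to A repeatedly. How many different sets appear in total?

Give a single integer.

8

X∖A={7, 6, 2}, int(X∖A)={7}, hence cl(A)={3, 4, 6, 5, 1, 2}
Orbit (k=closure, c=complement):
  1. A     = {3, 4, 5, 1}
  2. kA    = {3, 4, 6, 5, 1, 2}
  3. cA    = {7, 6, 2}
  4. ckA   = {7}
  5. kcA   = {7, 6, 1, 2}
  6. kckA  = {7, 1, 2}
  7. ckcA  = {3, 4, 5}
  8. ckckA = {3, 4, 6, 5}
(closed under both — stop)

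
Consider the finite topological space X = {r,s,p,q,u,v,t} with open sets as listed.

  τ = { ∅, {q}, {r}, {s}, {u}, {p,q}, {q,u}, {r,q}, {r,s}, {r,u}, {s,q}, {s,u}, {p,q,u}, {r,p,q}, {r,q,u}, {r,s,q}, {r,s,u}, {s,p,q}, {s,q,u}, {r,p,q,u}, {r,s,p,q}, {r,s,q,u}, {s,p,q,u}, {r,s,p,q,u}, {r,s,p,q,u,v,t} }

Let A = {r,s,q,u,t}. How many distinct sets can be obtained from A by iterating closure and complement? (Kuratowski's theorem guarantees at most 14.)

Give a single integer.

6

X∖A={p,v}, int(X∖A)=∅, hence cl(A)={r,s,p,q,u,v,t}
Orbit (k=closure, c=complement):
  1. A     = {r,s,q,u,t}
  2. kA    = {r,s,p,q,u,v,t}
  3. cA    = {p,v}
  4. ckA   = ∅
  5. kcA   = {p,v,t}
  6. ckcA  = {r,s,q,u}
(closed under both — stop)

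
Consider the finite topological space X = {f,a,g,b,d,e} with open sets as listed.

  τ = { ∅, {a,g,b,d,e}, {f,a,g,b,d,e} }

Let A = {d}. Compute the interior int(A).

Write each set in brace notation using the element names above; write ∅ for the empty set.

opens ⊆ A: ∅; union → int = ∅

∅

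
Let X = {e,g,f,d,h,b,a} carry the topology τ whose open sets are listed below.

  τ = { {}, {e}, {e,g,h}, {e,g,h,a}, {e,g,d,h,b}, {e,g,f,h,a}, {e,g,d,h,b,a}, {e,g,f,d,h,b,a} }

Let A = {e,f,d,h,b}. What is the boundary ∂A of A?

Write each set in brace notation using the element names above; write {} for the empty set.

interior: largest open inside A is {e} (from {}, {e})
cl via duality: int({g,a}) = {}, so X∖{} = {e,g,f,d,h,b,a}
cl∖int = {g,f,d,h,b,a}

{g,f,d,h,b,a}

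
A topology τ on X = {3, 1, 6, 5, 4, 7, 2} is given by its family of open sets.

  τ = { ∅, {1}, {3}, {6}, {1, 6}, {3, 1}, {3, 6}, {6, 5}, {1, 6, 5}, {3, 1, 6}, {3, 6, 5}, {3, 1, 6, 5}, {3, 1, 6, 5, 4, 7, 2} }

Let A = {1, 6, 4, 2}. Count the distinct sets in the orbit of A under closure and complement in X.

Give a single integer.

complement {3, 5, 7}; its interior {3}; cl(A) = X∖{3} = {1, 6, 5, 4, 7, 2}
With k = closure, c = complement:
  1. A     = {1, 6, 4, 2}
  2. kA    = {1, 6, 5, 4, 7, 2}
  3. cA    = {3, 5, 7}
  4. ckA   = {3}
  5. kcA   = {3, 5, 4, 7, 2}
  6. kckA  = {3, 4, 7, 2}
  7. ckcA  = {1, 6}
  8. ckckA = {1, 6, 5}
k, c of each give nothing new

8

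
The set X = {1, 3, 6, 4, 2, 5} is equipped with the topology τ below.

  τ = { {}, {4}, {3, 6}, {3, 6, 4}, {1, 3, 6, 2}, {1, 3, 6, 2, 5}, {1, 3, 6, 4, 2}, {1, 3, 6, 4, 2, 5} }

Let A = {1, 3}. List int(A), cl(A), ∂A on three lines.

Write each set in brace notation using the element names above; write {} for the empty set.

open subsets of A: {}; so int(A) = {}
closure: X∖int(X∖A) = X∖{4} = {1, 3, 6, 2, 5}
∂A = {1, 3, 6, 2, 5} minus {} = {1, 3, 6, 2, 5}

int(A) = {}
cl(A)  = {1, 3, 6, 2, 5}
∂A     = {1, 3, 6, 2, 5}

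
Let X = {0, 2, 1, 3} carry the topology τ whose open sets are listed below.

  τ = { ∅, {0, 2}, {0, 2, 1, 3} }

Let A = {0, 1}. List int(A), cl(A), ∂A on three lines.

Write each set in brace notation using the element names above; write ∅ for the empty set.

open subsets of A: ∅; so int(A) = ∅
closure: X∖int(X∖A) = X∖∅ = {0, 2, 1, 3}
∂A = {0, 2, 1, 3} minus ∅ = {0, 2, 1, 3}

int(A) = ∅
cl(A)  = {0, 2, 1, 3}
∂A     = {0, 2, 1, 3}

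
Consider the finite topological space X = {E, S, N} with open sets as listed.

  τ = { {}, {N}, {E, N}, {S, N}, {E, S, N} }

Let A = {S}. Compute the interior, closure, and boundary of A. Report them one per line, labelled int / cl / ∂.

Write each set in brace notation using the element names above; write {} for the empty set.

int(A) = {}
cl(A)  = {S}
∂A     = {S}

interior: largest open inside A is {} (from {})
cl via duality: int({E, N}) = {E, N}, so X∖{E, N} = {S}
cl∖int = {S}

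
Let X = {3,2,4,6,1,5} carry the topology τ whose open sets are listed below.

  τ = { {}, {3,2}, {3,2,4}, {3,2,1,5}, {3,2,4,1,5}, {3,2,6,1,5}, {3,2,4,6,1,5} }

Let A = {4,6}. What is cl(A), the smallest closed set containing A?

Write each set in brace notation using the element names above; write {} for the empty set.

cl via duality: int({3,2,1,5}) = {3,2,1,5}, so X∖{3,2,1,5} = {4,6}

{4,6}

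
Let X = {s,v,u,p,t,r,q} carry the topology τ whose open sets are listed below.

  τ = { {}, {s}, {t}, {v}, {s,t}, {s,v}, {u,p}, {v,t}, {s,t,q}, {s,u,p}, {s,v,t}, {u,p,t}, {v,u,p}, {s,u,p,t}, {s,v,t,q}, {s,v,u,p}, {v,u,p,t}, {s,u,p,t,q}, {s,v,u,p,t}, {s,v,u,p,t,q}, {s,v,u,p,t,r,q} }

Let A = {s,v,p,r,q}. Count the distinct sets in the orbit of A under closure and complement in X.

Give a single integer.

10

complement {u,t}; its interior {t}; cl(A) = X∖{t} = {s,v,u,p,r,q}
With k = closure, c = complement:
  1. A     = {s,v,p,r,q}
  2. kA    = {s,v,u,p,r,q}
  3. cA    = {u,t}
  4. ckA   = {t}
  5. kcA   = {u,p,t,r,q}
  6. kckA  = {t,r,q}
  7. ckcA  = {s,v}
  8. ckckA = {s,v,u,p}
  9. kckcA = {s,v,r,q}
  10. ckckcA = {u,p,t}
k, c of each give nothing new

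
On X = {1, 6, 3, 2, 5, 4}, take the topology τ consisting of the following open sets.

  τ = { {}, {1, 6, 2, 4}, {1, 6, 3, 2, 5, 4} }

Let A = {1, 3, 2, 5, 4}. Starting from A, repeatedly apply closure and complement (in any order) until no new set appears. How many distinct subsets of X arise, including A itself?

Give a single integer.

4

X∖A={6}, int(X∖A)={}, hence cl(A)={1, 6, 3, 2, 5, 4}
Orbit (k=closure, c=complement):
  1. A     = {1, 3, 2, 5, 4}
  2. kA    = {1, 6, 3, 2, 5, 4}
  3. cA    = {6}
  4. ckA   = {}
(closed under both — stop)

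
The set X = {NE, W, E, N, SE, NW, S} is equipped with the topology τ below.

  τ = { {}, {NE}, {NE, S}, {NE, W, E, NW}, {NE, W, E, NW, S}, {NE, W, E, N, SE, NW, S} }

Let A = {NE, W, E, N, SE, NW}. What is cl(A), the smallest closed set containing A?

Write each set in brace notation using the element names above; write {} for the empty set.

{NE, W, E, N, SE, NW, S}

X∖A={S}, int(X∖A)={}, hence cl(A)={NE, W, E, N, SE, NW, S}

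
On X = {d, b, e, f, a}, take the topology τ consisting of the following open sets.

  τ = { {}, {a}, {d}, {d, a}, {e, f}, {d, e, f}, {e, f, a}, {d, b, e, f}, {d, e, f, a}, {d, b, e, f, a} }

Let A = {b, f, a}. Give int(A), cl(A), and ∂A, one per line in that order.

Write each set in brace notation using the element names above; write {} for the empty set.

int(A) = {a}
cl(A)  = {b, e, f, a}
∂A     = {b, e, f}

interior: largest open inside A is {a} (from {}, {a})
cl via duality: int({d, e}) = {d}, so X∖{d} = {b, e, f, a}
cl∖int = {b, e, f}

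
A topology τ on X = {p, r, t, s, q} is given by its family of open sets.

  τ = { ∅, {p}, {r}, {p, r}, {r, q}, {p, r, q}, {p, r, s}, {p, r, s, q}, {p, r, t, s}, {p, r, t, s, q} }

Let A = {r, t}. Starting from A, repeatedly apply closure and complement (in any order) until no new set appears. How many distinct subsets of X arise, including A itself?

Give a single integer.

8

cl via duality: int({p, s, q}) = {p}, so X∖{p} = {r, t, s, q}
Write k for closure, c for complement:
  1. A     = {r, t}
  2. kA    = {r, t, s, q}
  3. cA    = {p, s, q}
  4. ckA   = {p}
  5. kcA   = {p, t, s, q}
  6. kckA  = {p, t, s}
  7. ckcA  = {r}
  8. ckckA = {r, q}
applying k or c yields no new set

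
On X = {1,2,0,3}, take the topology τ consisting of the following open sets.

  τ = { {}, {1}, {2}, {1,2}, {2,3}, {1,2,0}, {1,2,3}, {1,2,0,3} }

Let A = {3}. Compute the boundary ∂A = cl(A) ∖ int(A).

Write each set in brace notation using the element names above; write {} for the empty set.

{3}

open subsets of A: {}; so int(A) = {}
closure: X∖int(X∖A) = X∖{1,2,0} = {3}
∂A = {3} minus {} = {3}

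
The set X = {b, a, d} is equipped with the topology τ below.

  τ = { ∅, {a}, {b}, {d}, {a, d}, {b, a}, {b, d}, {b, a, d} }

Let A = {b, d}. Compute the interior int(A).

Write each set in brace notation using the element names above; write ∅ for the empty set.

{b, d}

opens ⊆ A: ∅, {b}, {d}, {b, d}; union → int = {b, d}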